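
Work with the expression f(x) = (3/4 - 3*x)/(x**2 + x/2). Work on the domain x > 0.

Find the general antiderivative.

The denominator factors as 2*x*(2*x + 1); partial fractions split f into directly integrable pieces: -9/(2*x + 1) + 3/(2*x).
Check: d/dx[3*log(x)/2 - 9*log(x + 1/2)/2] = (3 - 12*x)/(4*x**2 + 2*x), which equals f(x).

F(x) = 3*log(x)/2 - 9*log(x + 1/2)/2 + C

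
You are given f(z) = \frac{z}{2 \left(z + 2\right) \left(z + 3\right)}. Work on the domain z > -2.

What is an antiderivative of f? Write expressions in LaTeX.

An antiderivative is F(z) = - \log{\left(z + 2 \right)} + \frac{3 \log{\left(z + 3 \right)}}{2}.

Factor the denominator (2 \left(z + 2\right) \left(z + 3\right)) and decompose: f = \frac{3}{2 \left(z + 3\right)} - \frac{1}{z + 2}; each piece integrates to a log, atan, or power term.
Check: d/dz[- \log{\left(z + 2 \right)} + \frac{3 \log{\left(z + 3 \right)}}{2}] = \frac{z}{2 z^{2} + 10 z + 12}, which equals f(z).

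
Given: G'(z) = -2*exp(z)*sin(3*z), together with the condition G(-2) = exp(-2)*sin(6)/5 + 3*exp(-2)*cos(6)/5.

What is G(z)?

G(z) = -exp(z)*sin(3*z)/5 + 3*exp(z)*cos(3*z)/5

Check a candidate G(z) by differentiating: d/dz[G] must match the given G'(z).
A general antiderivative is -exp(z)*sin(3*z)/5 + 3*exp(z)*cos(3*z)/5 + C.
The condition gives C = exp(-2)*sin(6)/5 + 3*exp(-2)*cos(6)/5 - (exp(-2)*sin(6)/5 + 3*exp(-2)*cos(6)/5) = 0.
So G(z) = -exp(z)*sin(3*z)/5 + 3*exp(z)*cos(3*z)/5.
Check: d/dz[-exp(z)*sin(3*z)/5 + 3*exp(z)*cos(3*z)/5] = -2*exp(z)*sin(3*z) = G'(z).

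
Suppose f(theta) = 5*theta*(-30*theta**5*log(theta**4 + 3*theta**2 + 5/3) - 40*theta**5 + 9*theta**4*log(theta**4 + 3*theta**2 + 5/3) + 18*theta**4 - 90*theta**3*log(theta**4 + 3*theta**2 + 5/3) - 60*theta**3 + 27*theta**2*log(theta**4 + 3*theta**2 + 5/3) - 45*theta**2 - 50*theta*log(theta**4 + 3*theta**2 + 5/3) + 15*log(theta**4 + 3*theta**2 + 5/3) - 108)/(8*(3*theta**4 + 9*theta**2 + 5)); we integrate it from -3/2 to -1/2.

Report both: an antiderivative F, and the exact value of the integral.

f has the shape u'v + uv' for u = -25*theta**3/12 + 15*theta**2/16 - 15/4 and v = log(theta**4 + 3*theta**2 + 5/3) — it is the derivative of the product u*v.
F(theta) = 5*(-20*theta**3 + 9*theta**2 - 36)*log(theta**4 + 3*theta**2 + 5/3)/48 is an antiderivative of f.
Check: d/dtheta[5*(-20*theta**3 + 9*theta**2 - 36)*log(theta**4 + 3*theta**2 + 5/3)/48] = (-150*theta**6*log(theta**4 + 3*theta**2 + 5/3) - 200*theta**6 + 45*theta**5*log(theta**4 + 3*theta**2 + 5/3) + 90*theta**5 - 450*theta**4*log(theta**4 + 3*theta**2 + 5/3) - 300*theta**4 + 135*theta**3*log(theta**4 + 3*theta**2 + 5/3) - 225*theta**3 - 250*theta**2*log(theta**4 + 3*theta**2 + 5/3) + 75*theta*log(theta**4 + 3*theta**2 + 5/3) - 540*theta)/(24*theta**4 + 72*theta**2 + 40), which equals f(theta).
F(-1/2) = -625*log(119/48)/192; F(-3/2) = 345*log(647/48)/64.
Integral = F(-1/2) - F(-3/2) = -345*log(647/48)/64 - 625*log(119/48)/192.

Antiderivative: F(theta) = 5*(-20*theta**3 + 9*theta**2 - 36)*log(theta**4 + 3*theta**2 + 5/3)/48; value = -345*log(647/48)/64 - 625*log(119/48)/192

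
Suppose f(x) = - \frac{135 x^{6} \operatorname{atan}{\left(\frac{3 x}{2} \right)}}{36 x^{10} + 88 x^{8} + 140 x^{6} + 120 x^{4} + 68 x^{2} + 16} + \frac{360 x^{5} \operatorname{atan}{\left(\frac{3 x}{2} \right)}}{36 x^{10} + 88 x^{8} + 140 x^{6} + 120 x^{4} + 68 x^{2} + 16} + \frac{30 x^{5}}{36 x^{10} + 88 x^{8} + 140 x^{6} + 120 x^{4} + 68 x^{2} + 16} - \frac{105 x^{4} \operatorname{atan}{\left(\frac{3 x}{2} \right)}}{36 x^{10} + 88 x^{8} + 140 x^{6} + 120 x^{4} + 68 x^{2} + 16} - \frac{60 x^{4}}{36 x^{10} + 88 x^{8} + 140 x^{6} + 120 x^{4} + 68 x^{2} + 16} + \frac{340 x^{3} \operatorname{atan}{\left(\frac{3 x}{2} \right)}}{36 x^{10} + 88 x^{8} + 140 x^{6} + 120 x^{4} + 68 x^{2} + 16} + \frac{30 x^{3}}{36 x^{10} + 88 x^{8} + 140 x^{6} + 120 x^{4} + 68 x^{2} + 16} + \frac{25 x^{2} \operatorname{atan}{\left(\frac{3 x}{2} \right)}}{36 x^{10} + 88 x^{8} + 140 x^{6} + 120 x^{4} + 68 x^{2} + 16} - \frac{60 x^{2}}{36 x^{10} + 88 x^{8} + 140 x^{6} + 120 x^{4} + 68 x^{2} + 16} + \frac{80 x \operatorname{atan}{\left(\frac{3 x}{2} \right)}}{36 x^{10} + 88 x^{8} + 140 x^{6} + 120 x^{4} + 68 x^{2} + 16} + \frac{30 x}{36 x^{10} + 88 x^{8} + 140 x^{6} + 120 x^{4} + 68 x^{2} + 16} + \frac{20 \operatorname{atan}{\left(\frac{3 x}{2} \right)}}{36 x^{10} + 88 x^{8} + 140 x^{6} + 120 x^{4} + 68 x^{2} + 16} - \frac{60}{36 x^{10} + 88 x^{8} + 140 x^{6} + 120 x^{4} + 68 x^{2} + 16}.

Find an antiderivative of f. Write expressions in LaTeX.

An antiderivative is F(x) = \frac{5 \left(x - 2\right) \operatorname{atan}{\left(\frac{3 x}{2} \right)}}{4 \left(x^{2} - x + 1\right) \left(x^{2} + x + 1\right)}.

Integrate term by term and add the pieces.
Check: d/dx[\frac{5 \left(x - 2\right) \operatorname{atan}{\left(\frac{3 x}{2} \right)}}{4 \left(x^{2} - x + 1\right) \left(x^{2} + x + 1\right)}] = \frac{- 135 x^{6} \operatorname{atan}{\left(\frac{3 x}{2} \right)} + 360 x^{5} \operatorname{atan}{\left(\frac{3 x}{2} \right)} + 30 x^{5} - 105 x^{4} \operatorname{atan}{\left(\frac{3 x}{2} \right)} - 60 x^{4} + 340 x^{3} \operatorname{atan}{\left(\frac{3 x}{2} \right)} + 30 x^{3} + 25 x^{2} \operatorname{atan}{\left(\frac{3 x}{2} \right)} - 60 x^{2} + 80 x \operatorname{atan}{\left(\frac{3 x}{2} \right)} + 30 x + 20 \operatorname{atan}{\left(\frac{3 x}{2} \right)} - 60}{36 x^{10} + 88 x^{8} + 140 x^{6} + 120 x^{4} + 68 x^{2} + 16}, which equals f(x).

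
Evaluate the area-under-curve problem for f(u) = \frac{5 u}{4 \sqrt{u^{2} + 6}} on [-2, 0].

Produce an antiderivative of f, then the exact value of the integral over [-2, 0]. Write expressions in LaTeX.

Antiderivative: F(u) = \frac{5 \sqrt{u^{2} + 6}}{4}; value = - \frac{5 \sqrt{10}}{4} + \frac{5 \sqrt{6}}{4}

f matches the chain-rule pattern g'(h)*h' with inner function h(u) = u^{2} + 6; substituting w = h(u) collapses the integral.
F(u) = \frac{5 \sqrt{u^{2} + 6}}{4} is an antiderivative of f.
Check: d/du[\frac{5 \sqrt{u^{2} + 6}}{4}] = \frac{5 u}{4 \sqrt{u^{2} + 6}} = f(u).
F(0) = \frac{5 \sqrt{6}}{4}; F(-2) = \frac{5 \sqrt{10}}{4}.
Integral = F(0) - F(-2) = - \frac{5 \sqrt{10}}{4} + \frac{5 \sqrt{6}}{4}.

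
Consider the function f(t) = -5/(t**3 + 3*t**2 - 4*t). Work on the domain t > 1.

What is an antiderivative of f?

Factor the denominator (t*(t - 1)*(t + 4)) and decompose: f = -1/(4*(t + 4)) - 1/(t - 1) + 5/(4*t); each piece integrates to a log, atan, or power term.
Check: d/dt[(5*log(t) - 4*log(t - 1) - log(t + 4))/4] = -5/(t**3 + 3*t**2 - 4*t) = f(t).

An antiderivative is F(t) = (5*log(t) - 4*log(t - 1) - log(t + 4))/4.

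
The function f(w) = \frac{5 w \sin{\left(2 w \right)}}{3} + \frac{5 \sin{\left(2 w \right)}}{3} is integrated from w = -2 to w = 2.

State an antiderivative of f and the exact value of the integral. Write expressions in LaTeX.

Antiderivative: F(w) = - \frac{5 w \cos{\left(2 w \right)}}{6} + \frac{5 \sin{\left(2 w \right)}}{12} - \frac{5 \cos{\left(2 w \right)}}{6}; value = \frac{5 \sin{\left(4 \right)}}{6} - \frac{10 \cos{\left(4 \right)}}{3}

Integrate term by term and add the pieces.
F(w) = - \frac{5 w \cos{\left(2 w \right)}}{6} + \frac{5 \sin{\left(2 w \right)}}{12} - \frac{5 \cos{\left(2 w \right)}}{6} is an antiderivative of f.
Check: d/dw[- \frac{5 w \cos{\left(2 w \right)}}{6} + \frac{5 \sin{\left(2 w \right)}}{12} - \frac{5 \cos{\left(2 w \right)}}{6}] = \frac{5 w \sin{\left(2 w \right)}}{3} + \frac{5 \sin{\left(2 w \right)}}{3} = f(w).
F(2) = \frac{5 \sin{\left(4 \right)}}{12} - \frac{5 \cos{\left(4 \right)}}{2}; F(-2) = \frac{5 \cos{\left(4 \right)}}{6} - \frac{5 \sin{\left(4 \right)}}{12}.
Integral = F(2) - F(-2) = \frac{5 \sin{\left(4 \right)}}{6} - \frac{10 \cos{\left(4 \right)}}{3}.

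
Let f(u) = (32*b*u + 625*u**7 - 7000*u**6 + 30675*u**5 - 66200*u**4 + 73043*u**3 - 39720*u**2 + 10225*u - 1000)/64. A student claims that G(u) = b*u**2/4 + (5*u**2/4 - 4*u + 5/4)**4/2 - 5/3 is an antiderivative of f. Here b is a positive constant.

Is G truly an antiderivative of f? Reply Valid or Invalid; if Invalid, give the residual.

Valid - the claim checks out under differentiation.

d/du[G] = b*u/2 + 625*u**7/64 - 875*u**6/8 + 30675*u**5/64 - 8275*u**4/8 + 73043*u**3/64 - 4965*u**2/8 + 10225*u/64 - 125/8
This equals f(u) exactly, so the claim holds.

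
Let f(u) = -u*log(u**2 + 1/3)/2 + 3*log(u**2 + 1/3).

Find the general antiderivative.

F(u) = -(3*u**2*log(u**2 + 1/3) - 3*u**2 - 36*u*log(u**2 + 1/3) + 72*u + log(u**2 + 1/3) - 24*sqrt(3)*atan(sqrt(3)*u))/12 + C

The integrand splits into summands that can be handled one at a time.
Check: d/du[-(3*u**2*log(u**2 + 1/3) - 3*u**2 - 36*u*log(u**2 + 1/3) + 72*u + log(u**2 + 1/3) - 24*sqrt(3)*atan(sqrt(3)*u))/12] = -u*log(u**2 + 1/3)/2 + 3*log(u**2 + 1/3) = f(u).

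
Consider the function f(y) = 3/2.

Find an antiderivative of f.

Since d/dy undoes antidifferentiation here, F'(y) = f(y) is required of F(y).
Check: d/dy[3*y/2] = 3/2 = f(y).

An antiderivative is F(y) = 3*y/2.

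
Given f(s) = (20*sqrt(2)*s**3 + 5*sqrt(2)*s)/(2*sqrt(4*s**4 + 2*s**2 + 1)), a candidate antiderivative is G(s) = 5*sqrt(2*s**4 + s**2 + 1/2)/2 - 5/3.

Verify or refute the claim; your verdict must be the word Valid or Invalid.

Valid - differentiating G returns exactly f.

d/ds[G] = (20*sqrt(2)*s**3 + 5*sqrt(2)*s)/(2*sqrt(4*s**4 + 2*s**2 + 1))
This equals f(s) exactly, so the claim holds.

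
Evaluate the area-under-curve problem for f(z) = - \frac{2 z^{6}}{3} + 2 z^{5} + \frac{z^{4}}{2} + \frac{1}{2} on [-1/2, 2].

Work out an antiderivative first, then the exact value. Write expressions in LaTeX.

Antiderivative: F(z) = - \frac{2 z^{7}}{21} + \frac{z^{6}}{3} + \frac{z^{5}}{10} + \frac{z}{2}; value = \frac{18265}{1344}

Integrate term by term and add the pieces.
F(z) = - \frac{2 z^{7}}{21} + \frac{z^{6}}{3} + \frac{z^{5}}{10} + \frac{z}{2} is an antiderivative of f.
Check: d/dz[- \frac{2 z^{7}}{21} + \frac{z^{6}}{3} + \frac{z^{5}}{10} + \frac{z}{2}] = - \frac{2 z^{6}}{3} + 2 z^{5} + \frac{z^{4}}{2} + \frac{1}{2} = f(z).
F(2) = \frac{467}{35}; F(-1/2) = - \frac{1661}{6720}.
Integral = F(2) - F(-1/2) = \frac{18265}{1344}.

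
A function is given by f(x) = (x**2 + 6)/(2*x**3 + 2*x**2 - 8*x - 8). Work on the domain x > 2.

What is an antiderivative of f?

The denominator factors as 2*(x - 2)*(x + 1)*(x + 2); partial fractions split f into directly integrable pieces: 5/(4*(x + 2)) - 7/(6*(x + 1)) + 5/(12*(x - 2)).
Check: d/dx[5*log(x - 2)/12 - 7*log(x + 1)/6 + 5*log(x + 2)/4] = (x**2 + 6)/(2*x**3 + 2*x**2 - 8*x - 8) = f(x).

An antiderivative is F(x) = 5*log(x - 2)/12 - 7*log(x + 1)/6 + 5*log(x + 2)/4.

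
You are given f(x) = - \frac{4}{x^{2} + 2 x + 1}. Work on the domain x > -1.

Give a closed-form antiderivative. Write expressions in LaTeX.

An antiderivative is F(x) = \frac{4}{x + 1}.

A first test for any F(x): its x-derivative must equal f(x) identically.
Check: d/dx[\frac{4}{x + 1}] = - \frac{4}{x^{2} + 2 x + 1} = f(x).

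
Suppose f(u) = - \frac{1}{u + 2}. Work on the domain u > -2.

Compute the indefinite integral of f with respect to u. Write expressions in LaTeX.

F(u) = - \log{\left(\frac{u}{2} + 1 \right)} + C

Recover f(u) by differentiating a candidate F(u); any mismatch rules it out.
Check: d/du[- \log{\left(\frac{u}{2} + 1 \right)}] = - \frac{1}{u + 2} = f(u).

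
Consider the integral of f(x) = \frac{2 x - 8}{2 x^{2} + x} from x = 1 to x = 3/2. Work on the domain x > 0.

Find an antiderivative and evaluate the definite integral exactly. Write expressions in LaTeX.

The denominator factors as x \left(2 x + 1\right); partial fractions split f into directly integrable pieces: \frac{18}{2 x + 1} - \frac{8}{x}.
F(x) = - 8 \log{\left(x \right)} + 9 \log{\left(x + \frac{1}{2} \right)} is an antiderivative of f.
Check: d/dx[- 8 \log{\left(x \right)} + 9 \log{\left(x + \frac{1}{2} \right)}] = \frac{2 x - 8}{2 x^{2} + x} = f(x).
F(3/2) = - 8 \log{\left(\frac{3}{2} \right)} + 9 \log{\left(2 \right)}; F(1) = 9 \log{\left(\frac{3}{2} \right)}.
Integral = F(3/2) - F(1) = - 17 \log{\left(\frac{3}{2} \right)} + 9 \log{\left(2 \right)}.

Antiderivative: F(x) = - 8 \log{\left(x \right)} + 9 \log{\left(x + \frac{1}{2} \right)}; value = - 17 \log{\left(\frac{3}{2} \right)} + 9 \log{\left(2 \right)}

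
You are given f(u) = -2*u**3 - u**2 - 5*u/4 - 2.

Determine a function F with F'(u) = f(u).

An antiderivative is F(u) = -u**4/2 - u**3/3 - 5*u**2/8 - 2*u.

Integrate term by term and add the pieces.
Check: d/du[-u**4/2 - u**3/3 - 5*u**2/8 - 2*u] = -2*u**3 - u**2 - 5*u/4 - 2 = f(u).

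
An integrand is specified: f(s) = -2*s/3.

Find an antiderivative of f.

Since d/ds undoes antidifferentiation here, F'(s) = f(s) is required of F(s).
Check: d/ds[-s**2/3] = -2*s/3 = f(s).

An antiderivative is F(s) = -s**2/3.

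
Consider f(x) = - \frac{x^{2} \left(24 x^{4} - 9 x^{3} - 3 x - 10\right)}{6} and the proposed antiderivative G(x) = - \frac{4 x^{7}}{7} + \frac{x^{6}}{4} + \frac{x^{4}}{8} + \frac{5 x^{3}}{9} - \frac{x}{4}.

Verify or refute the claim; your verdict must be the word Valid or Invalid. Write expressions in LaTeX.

Invalid: d/dx[G] - f = - \frac{1}{4}, which is not 0.

d/dx[G] = - 4 x^{6} + \frac{3 x^{5}}{2} + \frac{x^{3}}{2} + \frac{5 x^{2}}{3} - \frac{1}{4}
d/dx[G] - f(x) = - \frac{1}{4} != 0.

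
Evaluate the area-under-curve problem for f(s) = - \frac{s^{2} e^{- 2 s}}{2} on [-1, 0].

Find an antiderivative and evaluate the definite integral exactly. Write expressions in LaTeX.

Antiderivative: F(s) = \frac{\left(2 s^{2} + 2 s + 1\right) e^{- 2 s}}{8}; value = \frac{1}{8} - \frac{e^{2}}{8}

f has the shape u'v + uv' for u = \frac{s^{2}}{4} + \frac{s}{4} + \frac{1}{8} and v = e^{- 2 s} — it is the derivative of the product u*v.
F(s) = \frac{\left(2 s^{2} + 2 s + 1\right) e^{- 2 s}}{8} is an antiderivative of f.
Check: d/ds[\frac{\left(2 s^{2} + 2 s + 1\right) e^{- 2 s}}{8}] = - \frac{s^{2} e^{- 2 s}}{2} = f(s).
F(0) = \frac{1}{8}; F(-1) = \frac{e^{2}}{8}.
Integral = F(0) - F(-1) = \frac{1}{8} - \frac{e^{2}}{8}.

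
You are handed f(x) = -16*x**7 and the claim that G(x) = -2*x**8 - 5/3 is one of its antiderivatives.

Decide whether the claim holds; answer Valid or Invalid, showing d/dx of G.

Valid - differentiating G returns exactly f.

d/dx[G] = -16*x**7
This equals f(x) exactly, so the claim holds.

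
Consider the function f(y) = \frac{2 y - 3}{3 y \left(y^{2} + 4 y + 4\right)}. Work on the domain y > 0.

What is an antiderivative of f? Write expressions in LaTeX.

Factor the denominator (3 y \left(y + 2\right)^{2}) and decompose: f = \frac{1}{4 \left(y + 2\right)} + \frac{7}{6 \left(y + 2\right)^{2}} - \frac{1}{4 y}; each piece integrates to a log, atan, or power term.
Check: d/dy[\frac{- 3 \left(y + 2\right) \log{\left(y \right)} + 3 \left(y + 2\right) \log{\left(y + 2 \right)} - 14}{12 \left(y + 2\right)}] = \frac{2 y - 3}{3 y^{3} + 12 y^{2} + 12 y}, which equals f(y).

An antiderivative is F(y) = \frac{- 3 \left(y + 2\right) \log{\left(y \right)} + 3 \left(y + 2\right) \log{\left(y + 2 \right)} - 14}{12 \left(y + 2\right)}.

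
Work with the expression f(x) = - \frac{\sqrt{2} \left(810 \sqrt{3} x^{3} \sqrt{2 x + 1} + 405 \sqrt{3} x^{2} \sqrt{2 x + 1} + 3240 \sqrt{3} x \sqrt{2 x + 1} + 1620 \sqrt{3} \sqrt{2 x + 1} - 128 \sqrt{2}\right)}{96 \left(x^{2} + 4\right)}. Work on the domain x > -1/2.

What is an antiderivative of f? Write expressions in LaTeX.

Recover f(x) by differentiating a candidate F(x); any mismatch rules it out.
Check: d/dx[- \frac{3 \left(3 x + \frac{3}{2}\right)^{\frac{5}{2}}}{4} + \frac{4 \operatorname{atan}{\left(\frac{x}{2} \right)}}{3}] = \frac{- 810 \sqrt{3} x^{3} \sqrt{2 x + 1} - 405 \sqrt{3} x^{2} \sqrt{2 x + 1} - 3240 \sqrt{3} x \sqrt{2 x + 1} - 1620 \sqrt{3} \sqrt{2 x + 1} + 128 \sqrt{2}}{48 \sqrt{2} x^{2} + 192 \sqrt{2}}, which equals f(x).

An antiderivative is F(x) = - \frac{3 \left(3 x + \frac{3}{2}\right)^{\frac{5}{2}}}{4} + \frac{4 \operatorname{atan}{\left(\frac{x}{2} \right)}}{3}.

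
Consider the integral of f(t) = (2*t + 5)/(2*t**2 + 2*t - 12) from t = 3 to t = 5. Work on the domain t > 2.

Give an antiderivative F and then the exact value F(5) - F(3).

Antiderivative: F(t) = 9*log(t - 2)/10 + log(t + 3)/10; value = -log(6)/10 + log(8)/10 + 9*log(3)/10

Factor the denominator (2*(t - 2)*(t + 3)) and decompose: f = 1/(10*(t + 3)) + 9/(10*(t - 2)); each piece integrates to a log, atan, or power term.
F(t) = 9*log(t - 2)/10 + log(t + 3)/10 is an antiderivative of f.
Check: d/dt[9*log(t - 2)/10 + log(t + 3)/10] = (2*t + 5)/(2*t**2 + 2*t - 12) = f(t).
F(5) = log(8)/10 + 9*log(3)/10; F(3) = log(6)/10.
Integral = F(5) - F(3) = -log(6)/10 + log(8)/10 + 9*log(3)/10.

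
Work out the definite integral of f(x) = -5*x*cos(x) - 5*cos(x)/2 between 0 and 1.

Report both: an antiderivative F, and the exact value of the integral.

Antiderivative: F(x) = -5*x*sin(x) - 5*sin(x)/2 - 5*cos(x); value = -15*sin(1)/2 - 5*cos(1) + 5

Integrate term by term and add the pieces.
F(x) = -5*x*sin(x) - 5*sin(x)/2 - 5*cos(x) is an antiderivative of f.
Check: d/dx[-5*x*sin(x) - 5*sin(x)/2 - 5*cos(x)] = -5*x*cos(x) - 5*cos(x)/2 = f(x).
F(1) = -15*sin(1)/2 - 5*cos(1); F(0) = -5.
Integral = F(1) - F(0) = -15*sin(1)/2 - 5*cos(1) + 5.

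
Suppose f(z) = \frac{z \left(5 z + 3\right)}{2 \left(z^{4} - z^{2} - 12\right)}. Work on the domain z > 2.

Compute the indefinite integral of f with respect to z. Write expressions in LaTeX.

F(z) = \frac{13 \log{\left(z - 2 \right)}}{28} - \frac{\log{\left(z + 2 \right)}}{4} - \frac{3 \log{\left(z^{2} + 3 \right)}}{28} + \frac{5 \sqrt{3} \operatorname{atan}{\left(\frac{\sqrt{3} z}{3} \right)}}{14} + C

Factor the denominator (2 \left(z - 2\right) \left(z + 2\right) \left(z^{2} + 3\right)) and decompose: f = - \frac{3 \left(z - 5\right)}{14 \left(z^{2} + 3\right)} - \frac{1}{4 \left(z + 2\right)} + \frac{13}{28 \left(z - 2\right)}; each piece integrates to a log, atan, or power term.
Check: d/dz[\frac{13 \log{\left(z - 2 \right)}}{28} - \frac{\log{\left(z + 2 \right)}}{4} - \frac{3 \log{\left(z^{2} + 3 \right)}}{28} + \frac{5 \sqrt{3} \operatorname{atan}{\left(\frac{\sqrt{3} z}{3} \right)}}{14}] = \frac{5 z^{2} + 3 z}{2 z^{4} - 2 z^{2} - 24}, which equals f(z).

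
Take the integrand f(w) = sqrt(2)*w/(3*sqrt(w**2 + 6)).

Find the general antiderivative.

f matches the chain-rule pattern g'(h)*h' with inner function h(w) = w**2/2 + 3; substituting u = h(w) collapses the integral.
Check: d/dw[sqrt(2)*sqrt(w**2 + 6)/3] = sqrt(2)*w/(3*sqrt(w**2 + 6)) = f(w).

F(w) = sqrt(2)*sqrt(w**2 + 6)/3 + C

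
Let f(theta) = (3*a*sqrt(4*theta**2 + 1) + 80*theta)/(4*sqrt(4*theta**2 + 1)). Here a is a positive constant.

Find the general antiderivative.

F(theta) = (3*a*theta + 20*sqrt(4*theta**2 + 1))/4 + C

A first test for any F(theta): its theta-derivative must equal f(theta) identically.
Check: d/dtheta[(3*a*theta + 20*sqrt(4*theta**2 + 1))/4] = (3*a*sqrt(4*theta**2 + 1) + 80*theta)/(4*sqrt(4*theta**2 + 1)) = f(theta).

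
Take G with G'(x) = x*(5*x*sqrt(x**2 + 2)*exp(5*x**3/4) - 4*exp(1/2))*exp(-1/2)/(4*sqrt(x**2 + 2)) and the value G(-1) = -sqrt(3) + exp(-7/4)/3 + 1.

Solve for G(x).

Whatever form G(x) takes, its d/dx must return the stated G'(x).
A general antiderivative is -sqrt(x**2 + 2) + exp(5*x**3/4 - 1/2)/3 + C.
The condition gives C = -sqrt(3) + exp(-7/4)/3 + 1 - (-sqrt(3) + exp(-7/4)/3) = 1.
So G(x) = -sqrt(x**2 + 2) + exp(-1/2)*exp(5*x**3/4)/3 + 1.
Check: d/dx[-sqrt(x**2 + 2) + exp(-1/2)*exp(5*x**3/4)/3 + 1] = (5*x**2*sqrt(x**2 + 2)*exp(5*x**3/4) - 4*x*exp(1/2))*exp(-1/2)/(4*sqrt(x**2 + 2)), which equals G'(x).

G(x) = -sqrt(x**2 + 2) + exp(-1/2)*exp(5*x**3/4)/3 + 1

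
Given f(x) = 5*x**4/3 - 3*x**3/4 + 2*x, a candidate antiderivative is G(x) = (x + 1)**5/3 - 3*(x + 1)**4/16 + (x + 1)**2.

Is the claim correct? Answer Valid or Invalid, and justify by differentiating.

Invalid: d/dx[G] - f = 20*x**3/3 + 31*x**2/4 + 53*x/12 + 35/12, which is not 0.

d/dx[G] = 5*x**4/3 + 71*x**3/12 + 31*x**2/4 + 77*x/12 + 35/12
d/dx[G] - f(x) = 20*x**3/3 + 31*x**2/4 + 53*x/12 + 35/12 != 0.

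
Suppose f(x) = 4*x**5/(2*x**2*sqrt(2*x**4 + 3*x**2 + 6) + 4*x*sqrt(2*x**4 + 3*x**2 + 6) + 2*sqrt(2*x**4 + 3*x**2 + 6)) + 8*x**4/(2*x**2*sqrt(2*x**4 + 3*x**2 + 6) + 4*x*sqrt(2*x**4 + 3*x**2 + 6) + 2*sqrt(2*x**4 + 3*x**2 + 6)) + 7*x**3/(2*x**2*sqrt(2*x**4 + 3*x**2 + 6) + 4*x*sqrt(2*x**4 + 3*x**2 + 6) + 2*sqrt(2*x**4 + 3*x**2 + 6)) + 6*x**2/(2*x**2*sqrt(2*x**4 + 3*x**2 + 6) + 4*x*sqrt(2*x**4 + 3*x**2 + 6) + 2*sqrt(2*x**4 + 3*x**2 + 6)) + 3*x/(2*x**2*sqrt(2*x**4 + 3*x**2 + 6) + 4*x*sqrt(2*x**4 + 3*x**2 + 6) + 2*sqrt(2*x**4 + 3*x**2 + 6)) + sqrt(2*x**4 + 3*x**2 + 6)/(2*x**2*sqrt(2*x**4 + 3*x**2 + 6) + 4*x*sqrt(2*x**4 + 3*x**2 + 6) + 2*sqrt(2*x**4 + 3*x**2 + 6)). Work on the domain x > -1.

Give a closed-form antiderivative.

The integrand splits into summands that can be handled one at a time.
Check: d/dx[((x + 1)*sqrt(2*x**4 + 3*x**2 + 6) - 1)/(2*(x + 1))] = (4*x**5 + 8*x**4 + 7*x**3 + 6*x**2 + 3*x + sqrt(2*x**4 + 3*x**2 + 6))/(2*x**2*sqrt(2*x**4 + 3*x**2 + 6) + 4*x*sqrt(2*x**4 + 3*x**2 + 6) + 2*sqrt(2*x**4 + 3*x**2 + 6)), which equals f(x).

An antiderivative is F(x) = ((x + 1)*sqrt(2*x**4 + 3*x**2 + 6) - 1)/(2*(x + 1)).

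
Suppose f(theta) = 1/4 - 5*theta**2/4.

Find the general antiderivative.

Recover f(theta) by differentiating a candidate F(theta); any mismatch rules it out.
Check: d/dtheta[-5*theta**3/12 + theta/4] = 1/4 - 5*theta**2/4 = f(theta).

F(theta) = -5*theta**3/12 + theta/4 + C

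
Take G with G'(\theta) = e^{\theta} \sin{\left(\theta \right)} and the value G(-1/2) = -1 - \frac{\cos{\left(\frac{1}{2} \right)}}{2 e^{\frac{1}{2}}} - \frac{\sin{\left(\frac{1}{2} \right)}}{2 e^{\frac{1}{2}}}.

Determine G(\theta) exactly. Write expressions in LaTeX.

G(\theta) = \frac{e^{\theta} \sin{\left(\theta \right)} - e^{\theta} \cos{\left(\theta \right)} - 2}{2}

The proposed G(\theta) is checked by its d/d\theta: the result must match the given G'(\theta).
A general antiderivative is \frac{e^{\theta} \sin{\left(\theta \right)}}{2} - \frac{e^{\theta} \cos{\left(\theta \right)}}{2} + C.
The condition gives C = -1 - \frac{\cos{\left(\frac{1}{2} \right)}}{2 e^{\frac{1}{2}}} - \frac{\sin{\left(\frac{1}{2} \right)}}{2 e^{\frac{1}{2}}} - (- \frac{\cos{\left(\frac{1}{2} \right)}}{2 e^{\frac{1}{2}}} - \frac{\sin{\left(\frac{1}{2} \right)}}{2 e^{\frac{1}{2}}}) = -1.
So G(\theta) = \frac{e^{\theta} \sin{\left(\theta \right)} - e^{\theta} \cos{\left(\theta \right)} - 2}{2}.
Check: d/d\theta[\frac{e^{\theta} \sin{\left(\theta \right)} - e^{\theta} \cos{\left(\theta \right)} - 2}{2}] = e^{\theta} \sin{\left(\theta \right)} = G'(\theta).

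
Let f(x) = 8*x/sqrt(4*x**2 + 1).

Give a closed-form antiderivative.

The substitution u = 4*x**2 + 1 works: f is exactly (dF/du)*(du/dx) for that inner function.
Check: d/dx[2*sqrt(4*x**2 + 1)] = 8*x/sqrt(4*x**2 + 1) = f(x).

An antiderivative is F(x) = 2*sqrt(4*x**2 + 1).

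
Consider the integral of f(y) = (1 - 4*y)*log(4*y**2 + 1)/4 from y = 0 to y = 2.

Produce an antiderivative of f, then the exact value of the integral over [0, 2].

Antiderivative: F(y) = -y**2*log(4*y**2 + 1)/2 + y**2/2 + y*log(4*y**2 + 1)/4 - y/2 - log(y**2 + 1/4)/8 + atan(2*y)/4; value = -3*log(17)/2 - log(17/4)/8 - log(4)/8 + atan(4)/4 + 1

Whatever form F(y) takes, F'(y) = f(y) is non-negotiable.
F(y) = -y**2*log(4*y**2 + 1)/2 + y**2/2 + y*log(4*y**2 + 1)/4 - y/2 - log(y**2 + 1/4)/8 + atan(2*y)/4 is an antiderivative of f.
Check: d/dy[-y**2*log(4*y**2 + 1)/2 + y**2/2 + y*log(4*y**2 + 1)/4 - y/2 - log(y**2 + 1/4)/8 + atan(2*y)/4] = -y*log(4*y**2 + 1) + log(4*y**2 + 1)/4, which equals f(y).
F(2) = -3*log(17)/2 - log(17/4)/8 + atan(4)/4 + 1; F(0) = log(4)/8.
Integral = F(2) - F(0) = -3*log(17)/2 - log(17/4)/8 - log(4)/8 + atan(4)/4 + 1.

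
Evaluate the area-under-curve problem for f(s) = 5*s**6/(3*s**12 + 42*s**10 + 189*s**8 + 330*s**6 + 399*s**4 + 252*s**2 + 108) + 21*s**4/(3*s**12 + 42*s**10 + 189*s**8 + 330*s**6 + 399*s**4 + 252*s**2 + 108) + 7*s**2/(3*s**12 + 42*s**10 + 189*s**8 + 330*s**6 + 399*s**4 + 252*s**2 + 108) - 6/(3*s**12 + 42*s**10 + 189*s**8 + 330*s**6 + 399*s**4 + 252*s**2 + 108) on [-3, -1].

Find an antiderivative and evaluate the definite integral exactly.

Antiderivative: F(s) = -s/(3*(s**2 + 6)*(s**4 + s**2 + 1)); value = 62/4095

The integrand splits into summands that can be handled one at a time.
F(s) = -s/(3*(s**2 + 6)*(s**4 + s**2 + 1)) is an antiderivative of f.
Check: d/ds[-s/(3*(s**2 + 6)*(s**4 + s**2 + 1))] = (5*s**6 + 21*s**4 + 7*s**2 - 6)/(3*s**12 + 42*s**10 + 189*s**8 + 330*s**6 + 399*s**4 + 252*s**2 + 108), which equals f(s).
F(-1) = 1/63; F(-3) = 1/1365.
Integral = F(-1) - F(-3) = 62/4095.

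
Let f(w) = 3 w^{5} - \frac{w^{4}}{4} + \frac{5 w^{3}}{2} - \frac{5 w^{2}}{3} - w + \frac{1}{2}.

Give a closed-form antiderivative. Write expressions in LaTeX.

An antiderivative is F(w) = \frac{w^{6}}{2} - \frac{w^{5}}{20} + \frac{5 w^{4}}{8} - \frac{5 w^{3}}{9} - \frac{w^{2}}{2} + \frac{w}{2}.

The integrand splits into summands that can be handled one at a time.
Check: d/dw[\frac{w^{6}}{2} - \frac{w^{5}}{20} + \frac{5 w^{4}}{8} - \frac{5 w^{3}}{9} - \frac{w^{2}}{2} + \frac{w}{2}] = 3 w^{5} - \frac{w^{4}}{4} + \frac{5 w^{3}}{2} - \frac{5 w^{2}}{3} - w + \frac{1}{2} = f(w).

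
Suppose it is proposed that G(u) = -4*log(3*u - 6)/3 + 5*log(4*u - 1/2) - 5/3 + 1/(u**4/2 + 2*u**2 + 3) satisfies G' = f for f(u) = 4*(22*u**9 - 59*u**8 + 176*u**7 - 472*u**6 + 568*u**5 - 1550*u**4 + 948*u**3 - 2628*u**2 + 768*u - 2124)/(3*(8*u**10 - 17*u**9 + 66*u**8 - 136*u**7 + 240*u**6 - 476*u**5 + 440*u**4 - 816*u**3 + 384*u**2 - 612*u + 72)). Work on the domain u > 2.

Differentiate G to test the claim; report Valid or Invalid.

Valid. The derivative of G reproduces f.

d/du[G] = (88*u**9 - 236*u**8 + 704*u**7 - 1888*u**6 + 2272*u**5 - 6200*u**4 + 3792*u**3 - 10512*u**2 + 3072*u - 8496)/(24*u**10 - 51*u**9 + 198*u**8 - 408*u**7 + 720*u**6 - 1428*u**5 + 1320*u**4 - 2448*u**3 + 1152*u**2 - 1836*u + 216)
This equals f(u) exactly, so the claim holds.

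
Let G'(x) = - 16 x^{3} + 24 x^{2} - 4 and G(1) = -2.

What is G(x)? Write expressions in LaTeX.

The substitution u = 2 x^{2} - 2 x - 1 works: G'(x) is exactly (dG/du)*(du/dx) for that inner function.
A general antiderivative is - \left(2 x^{2} - 2 x - 1\right)^{2} + C.
The condition gives C = -2 - (-1) = -1.
So G(x) = - \left(2 x^{2} - 2 x - 1\right)^{2} - 1.
Check: d/dx[- \left(2 x^{2} - 2 x - 1\right)^{2} - 1] = - 16 x^{3} + 24 x^{2} - 4 = G'(x).

G(x) = - \left(2 x^{2} - 2 x - 1\right)^{2} - 1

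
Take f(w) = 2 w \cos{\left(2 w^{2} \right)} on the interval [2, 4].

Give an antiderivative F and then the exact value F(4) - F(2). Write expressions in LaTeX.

Antiderivative: F(w) = \frac{\sin{\left(2 w^{2} \right)}}{2}; value = - \frac{\sin{\left(8 \right)}}{2} + \frac{\sin{\left(32 \right)}}{2}

f matches the chain-rule pattern g'(h)*h' with inner function h(w) = 2 w^{2}; substituting u = h(w) collapses the integral.
F(w) = \frac{\sin{\left(2 w^{2} \right)}}{2} is an antiderivative of f.
Check: d/dw[\frac{\sin{\left(2 w^{2} \right)}}{2}] = 2 w \cos{\left(2 w^{2} \right)} = f(w).
F(4) = \frac{\sin{\left(32 \right)}}{2}; F(2) = \frac{\sin{\left(8 \right)}}{2}.
Integral = F(4) - F(2) = - \frac{\sin{\left(8 \right)}}{2} + \frac{\sin{\left(32 \right)}}{2}.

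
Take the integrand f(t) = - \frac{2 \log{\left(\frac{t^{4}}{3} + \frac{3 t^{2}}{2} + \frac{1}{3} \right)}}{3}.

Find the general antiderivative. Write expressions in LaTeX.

F(t) = - \frac{2 \left(t \log{\left(\frac{t^{4}}{3} + \frac{3 t^{2}}{2} + \frac{1}{3} \right)} - 4 t + \sqrt{9 - \sqrt{65}} \operatorname{atan}{\left(\frac{2 t}{\sqrt{9 - \sqrt{65}}} \right)} + \sqrt{\sqrt{65} + 9} \operatorname{atan}{\left(\frac{2 t}{\sqrt{\sqrt{65} + 9}} \right)}\right)}{3} + C

Differentiate the proposed F(t) back; it has to land on f(t) exactly.
Check: d/dt[- \frac{2 \left(t \log{\left(\frac{t^{4}}{3} + \frac{3 t^{2}}{2} + \frac{1}{3} \right)} - 4 t + \sqrt{9 - \sqrt{65}} \operatorname{atan}{\left(\frac{2 t}{\sqrt{9 - \sqrt{65}}} \right)} + \sqrt{\sqrt{65} + 9} \operatorname{atan}{\left(\frac{2 t}{\sqrt{\sqrt{65} + 9}} \right)}\right)}{3}] = - \frac{2 \log{\left(2 t^{4} + 9 t^{2} + 2 \right)}}{3} + \frac{2 \log{\left(6 \right)}}{3}, which equals f(t).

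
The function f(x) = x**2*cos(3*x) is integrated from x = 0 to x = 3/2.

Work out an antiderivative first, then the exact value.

Antiderivative: F(x) = x**2*sin(3*x)/3 + 2*x*cos(3*x)/9 - 2*sin(3*x)/27; value = 73*sin(9/2)/108 + cos(9/2)/3

Check any antiderivative F(x) by computing F'(x) and comparing it with f(x).
F(x) = x**2*sin(3*x)/3 + 2*x*cos(3*x)/9 - 2*sin(3*x)/27 is an antiderivative of f.
Check: d/dx[x**2*sin(3*x)/3 + 2*x*cos(3*x)/9 - 2*sin(3*x)/27] = x**2*cos(3*x) = f(x).
F(3/2) = 73*sin(9/2)/108 + cos(9/2)/3; F(0) = 0.
Integral = F(3/2) - F(0) = 73*sin(9/2)/108 + cos(9/2)/3.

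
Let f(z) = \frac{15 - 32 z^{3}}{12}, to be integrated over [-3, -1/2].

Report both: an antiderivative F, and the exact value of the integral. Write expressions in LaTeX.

Antiderivative: F(z) = - \frac{2 z^{4}}{3} + \frac{5 z}{4}; value = \frac{685}{12}

Whatever form F(z) takes, F'(z) = f(z) is non-negotiable.
F(z) = - \frac{2 z^{4}}{3} + \frac{5 z}{4} is an antiderivative of f.
Check: d/dz[- \frac{2 z^{4}}{3} + \frac{5 z}{4}] = \frac{5}{4} - \frac{8 z^{3}}{3}, which equals f(z).
F(-1/2) = - \frac{2}{3}; F(-3) = - \frac{231}{4}.
Integral = F(-1/2) - F(-3) = \frac{685}{12}.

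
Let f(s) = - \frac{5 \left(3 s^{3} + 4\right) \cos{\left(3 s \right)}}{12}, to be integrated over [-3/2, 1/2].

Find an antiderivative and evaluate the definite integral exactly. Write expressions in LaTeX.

For F(s) to be correct the identity F'(s) - f(s) = 0 must hold.
F(s) = - \frac{5 s^{3} \sin{\left(3 s \right)}}{12} - \frac{5 s^{2} \cos{\left(3 s \right)}}{12} + \frac{5 s \sin{\left(3 s \right)}}{18} - \frac{5 \sin{\left(3 s \right)}}{9} + \frac{5 \cos{\left(3 s \right)}}{54} is an antiderivative of f.
Check: d/ds[- \frac{5 s^{3} \sin{\left(3 s \right)}}{12} - \frac{5 s^{2} \cos{\left(3 s \right)}}{12} + \frac{5 s \sin{\left(3 s \right)}}{18} - \frac{5 \sin{\left(3 s \right)}}{9} + \frac{5 \cos{\left(3 s \right)}}{54}] = - \frac{5 s^{3} \cos{\left(3 s \right)}}{4} - \frac{5 \cos{\left(3 s \right)}}{3}, which equals f(s).
F(1/2) = - \frac{15 \sin{\left(\frac{3}{2} \right)}}{32} - \frac{5 \cos{\left(\frac{3}{2} \right)}}{432}; F(-3/2) = - \frac{365 \cos{\left(\frac{9}{2} \right)}}{432} - \frac{125 \sin{\left(\frac{9}{2} \right)}}{288}.
Integral = F(1/2) - F(-3/2) = - \frac{15 \sin{\left(\frac{3}{2} \right)}}{32} + \frac{125 \sin{\left(\frac{9}{2} \right)}}{288} + \frac{365 \cos{\left(\frac{9}{2} \right)}}{432} - \frac{5 \cos{\left(\frac{3}{2} \right)}}{432}.

Antiderivative: F(s) = - \frac{5 s^{3} \sin{\left(3 s \right)}}{12} - \frac{5 s^{2} \cos{\left(3 s \right)}}{12} + \frac{5 s \sin{\left(3 s \right)}}{18} - \frac{5 \sin{\left(3 s \right)}}{9} + \frac{5 \cos{\left(3 s \right)}}{54}; value = - \frac{15 \sin{\left(\frac{3}{2} \right)}}{32} + \frac{125 \sin{\left(\frac{9}{2} \right)}}{288} + \frac{365 \cos{\left(\frac{9}{2} \right)}}{432} - \frac{5 \cos{\left(\frac{3}{2} \right)}}{432}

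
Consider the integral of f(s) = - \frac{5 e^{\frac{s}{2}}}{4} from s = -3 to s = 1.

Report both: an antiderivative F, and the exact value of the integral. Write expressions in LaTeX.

Antiderivative: F(s) = - \frac{5 e^{\frac{s}{2}}}{2}; value = - \frac{5 e^{\frac{1}{2}}}{2} + \frac{5}{2 e^{\frac{3}{2}}}

Any candidate F(s) must reproduce f(s) exactly when differentiated.
F(s) = - \frac{5 e^{\frac{s}{2}}}{2} is an antiderivative of f.
Check: d/ds[- \frac{5 e^{\frac{s}{2}}}{2}] = - \frac{5 e^{\frac{s}{2}}}{4} = f(s).
F(1) = - \frac{5 e^{\frac{1}{2}}}{2}; F(-3) = - \frac{5}{2 e^{\frac{3}{2}}}.
Integral = F(1) - F(-3) = - \frac{5 e^{\frac{1}{2}}}{2} + \frac{5}{2 e^{\frac{3}{2}}}.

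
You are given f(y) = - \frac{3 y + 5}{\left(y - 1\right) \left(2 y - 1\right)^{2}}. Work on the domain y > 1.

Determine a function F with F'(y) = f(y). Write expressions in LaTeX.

Factor the denominator (\left(y - 1\right) \left(2 y - 1\right)^{2}) and decompose: f = \frac{16}{2 y - 1} + \frac{13}{\left(2 y - 1\right)^{2}} - \frac{8}{y - 1}; each piece integrates to a log, atan, or power term.
Check: d/dy[\frac{- 32 y \log{\left(y - 1 \right)} + 32 y \log{\left(y - \frac{1}{2} \right)} + 16 \log{\left(y - 1 \right)} - 16 \log{\left(y - \frac{1}{2} \right)} - 13}{4 y - 2}] = \frac{- 3 y - 5}{4 y^{3} - 8 y^{2} + 5 y - 1}, which equals f(y).

An antiderivative is F(y) = \frac{- 32 y \log{\left(y - 1 \right)} + 32 y \log{\left(y - \frac{1}{2} \right)} + 16 \log{\left(y - 1 \right)} - 16 \log{\left(y - \frac{1}{2} \right)} - 13}{4 y - 2}.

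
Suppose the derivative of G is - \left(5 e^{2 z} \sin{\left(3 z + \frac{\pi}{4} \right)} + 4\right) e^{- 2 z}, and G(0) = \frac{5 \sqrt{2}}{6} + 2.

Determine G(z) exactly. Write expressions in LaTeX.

G(z) = \frac{\left(5 e^{2 z} \cos{\left(3 z + \frac{\pi}{4} \right)} + 6\right) e^{- 2 z}}{3}

Whatever form G(z) takes, its d/dz must return the stated G'(z).
A general antiderivative is \frac{5 \cos{\left(3 z + \frac{\pi}{4} \right)}}{3} + 2 e^{- 2 z} + C.
The condition gives C = \frac{5 \sqrt{2}}{6} + 2 - (\frac{5 \sqrt{2}}{6} + 2) = 0.
So G(z) = \frac{\left(5 e^{2 z} \cos{\left(3 z + \frac{\pi}{4} \right)} + 6\right) e^{- 2 z}}{3}.
Check: d/dz[\frac{\left(5 e^{2 z} \cos{\left(3 z + \frac{\pi}{4} \right)} + 6\right) e^{- 2 z}}{3}] = \left(- 5 e^{2 z} \sin{\left(3 z + \frac{\pi}{4} \right)} - 4\right) e^{- 2 z}, which equals G'(z).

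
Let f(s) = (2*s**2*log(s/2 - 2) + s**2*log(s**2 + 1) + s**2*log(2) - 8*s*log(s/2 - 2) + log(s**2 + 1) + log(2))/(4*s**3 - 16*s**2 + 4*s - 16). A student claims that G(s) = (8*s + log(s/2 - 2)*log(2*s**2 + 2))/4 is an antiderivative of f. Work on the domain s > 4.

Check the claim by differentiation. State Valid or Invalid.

Invalid: d/ds[G] - f = 2, which is not 0.

d/ds[G] = (8*s**3 + 2*s**2*log(s/2 - 2) + s**2*log(s**2 + 1) - 32*s**2 + s**2*log(2) - 8*s*log(s/2 - 2) + 8*s + log(s**2 + 1) - 32 + log(2))/(4*s**3 - 16*s**2 + 4*s - 16)
d/ds[G] - f(s) = 2 != 0.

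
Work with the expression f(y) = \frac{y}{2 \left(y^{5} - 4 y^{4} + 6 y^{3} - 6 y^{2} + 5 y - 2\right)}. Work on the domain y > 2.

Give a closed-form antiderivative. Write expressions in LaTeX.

An antiderivative is F(y) = \frac{\log{\left(y - 2 \right)}}{5} - \frac{\log{\left(y - 1 \right)}}{4} + \frac{\log{\left(y^{2} + 1 \right)}}{40} + \frac{\operatorname{atan}{\left(y \right)}}{10} + \frac{1}{4 y - 4}.

Factor the denominator (2 \left(y - 2\right) \left(y - 1\right)^{2} \left(y^{2} + 1\right)) and decompose: f = \frac{y + 2}{20 \left(y^{2} + 1\right)} - \frac{1}{4 \left(y - 1\right)} - \frac{1}{4 \left(y - 1\right)^{2}} + \frac{1}{5 \left(y - 2\right)}; each piece integrates to a log, atan, or power term.
Check: d/dy[\frac{\log{\left(y - 2 \right)}}{5} - \frac{\log{\left(y - 1 \right)}}{4} + \frac{\log{\left(y^{2} + 1 \right)}}{40} + \frac{\operatorname{atan}{\left(y \right)}}{10} + \frac{1}{4 y - 4}] = \frac{y}{2 y^{5} - 8 y^{4} + 12 y^{3} - 12 y^{2} + 10 y - 4}, which equals f(y).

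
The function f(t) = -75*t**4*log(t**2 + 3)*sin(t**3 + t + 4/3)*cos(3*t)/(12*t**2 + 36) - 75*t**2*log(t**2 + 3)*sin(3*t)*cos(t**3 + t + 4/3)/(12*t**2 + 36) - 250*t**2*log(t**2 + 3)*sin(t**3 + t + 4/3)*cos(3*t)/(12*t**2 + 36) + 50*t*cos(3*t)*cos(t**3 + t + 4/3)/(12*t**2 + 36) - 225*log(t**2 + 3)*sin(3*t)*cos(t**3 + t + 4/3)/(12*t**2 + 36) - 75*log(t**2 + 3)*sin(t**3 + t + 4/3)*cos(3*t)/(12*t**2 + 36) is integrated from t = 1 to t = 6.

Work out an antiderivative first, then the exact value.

The integrand splits into summands that can be handled one at a time.
F(t) = 25*log(t**2 + 3)*cos(3*t)*cos(t**3 + t + 4/3)/12 is an antiderivative of f.
Check: d/dt[25*log(t**2 + 3)*cos(3*t)*cos(t**3 + t + 4/3)/12] = (-75*t**4*log(t**2 + 3)*sin(t**3 + t + 4/3)*cos(3*t) - 75*t**2*log(t**2 + 3)*sin(3*t)*cos(t**3 + t + 4/3) - 250*t**2*log(t**2 + 3)*sin(t**3 + t + 4/3)*cos(3*t) + 50*t*cos(3*t)*cos(t**3 + t + 4/3) - 225*log(t**2 + 3)*sin(3*t)*cos(t**3 + t + 4/3) - 75*log(t**2 + 3)*sin(t**3 + t + 4/3)*cos(3*t))/(12*t**2 + 36), which equals f(t).
F(6) = 25*log(39)*cos(18)*cos(670/3)/12; F(1) = 25*log(4)*cos(3)*cos(10/3)/12.
Integral = F(6) - F(1) = 25*log(39)*cos(18)*cos(670/3)/12 - 25*log(4)*cos(3)*cos(10/3)/12.

Antiderivative: F(t) = 25*log(t**2 + 3)*cos(3*t)*cos(t**3 + t + 4/3)/12; value = 25*log(39)*cos(18)*cos(670/3)/12 - 25*log(4)*cos(3)*cos(10/3)/12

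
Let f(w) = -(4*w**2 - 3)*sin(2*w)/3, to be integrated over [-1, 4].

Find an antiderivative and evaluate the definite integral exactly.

Antiderivative: F(w) = (4*w**2*cos(2*w) - 4*w*sin(2*w) - 5*cos(2*w))/6; value = -8*sin(8)/3 + 59*cos(8)/6 + cos(2)/6 + 2*sin(2)/3

Check any antiderivative F(w) by computing F'(w) and comparing it with f(w).
F(w) = (4*w**2*cos(2*w) - 4*w*sin(2*w) - 5*cos(2*w))/6 is an antiderivative of f.
Check: d/dw[(4*w**2*cos(2*w) - 4*w*sin(2*w) - 5*cos(2*w))/6] = -4*w**2*sin(2*w)/3 + sin(2*w), which equals f(w).
F(4) = -8*sin(8)/3 + 59*cos(8)/6; F(-1) = -2*sin(2)/3 - cos(2)/6.
Integral = F(4) - F(-1) = -8*sin(8)/3 + 59*cos(8)/6 + cos(2)/6 + 2*sin(2)/3.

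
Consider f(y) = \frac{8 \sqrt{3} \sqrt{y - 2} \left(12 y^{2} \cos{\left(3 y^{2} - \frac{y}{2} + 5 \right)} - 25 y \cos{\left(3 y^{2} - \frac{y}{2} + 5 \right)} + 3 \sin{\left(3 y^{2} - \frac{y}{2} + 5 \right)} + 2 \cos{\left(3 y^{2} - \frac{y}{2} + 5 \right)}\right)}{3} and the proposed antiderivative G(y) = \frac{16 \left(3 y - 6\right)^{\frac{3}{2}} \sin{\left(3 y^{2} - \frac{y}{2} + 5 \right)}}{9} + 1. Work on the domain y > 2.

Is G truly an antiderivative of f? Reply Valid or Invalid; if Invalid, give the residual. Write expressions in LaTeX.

Valid: G'(y) = f(y).

d/dy[G] = 32 \sqrt{3} y^{2} \sqrt{y - 2} \cos{\left(3 y^{2} - \frac{y}{2} + 5 \right)} - \frac{200 \sqrt{3} y \sqrt{y - 2} \cos{\left(3 y^{2} - \frac{y}{2} + 5 \right)}}{3} + 8 \sqrt{3} \sqrt{y - 2} \sin{\left(3 y^{2} - \frac{y}{2} + 5 \right)} + \frac{16 \sqrt{3} \sqrt{y - 2} \cos{\left(3 y^{2} - \frac{y}{2} + 5 \right)}}{3}
This equals f(y) exactly, so the claim holds.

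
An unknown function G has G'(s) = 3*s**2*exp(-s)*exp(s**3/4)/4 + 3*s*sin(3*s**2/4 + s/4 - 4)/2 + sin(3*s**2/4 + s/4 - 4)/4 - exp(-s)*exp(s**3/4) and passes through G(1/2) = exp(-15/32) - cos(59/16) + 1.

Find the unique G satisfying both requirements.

G(s) = exp(s**3/4 - s) - cos(3*s**2/4 + s/4 - 4) + 1

Integrate term by term and add the pieces.
A general antiderivative is exp(s**3/4 - s) - cos(3*s**2/4 + s/4 - 4) + C.
The condition gives C = exp(-15/32) - cos(59/16) + 1 - (exp(-15/32) - cos(59/16)) = 1.
So G(s) = exp(s**3/4 - s) - cos(3*s**2/4 + s/4 - 4) + 1.
Check: d/ds[exp(s**3/4 - s) - cos(3*s**2/4 + s/4 - 4) + 1] = 3*s**2*exp(-s)*exp(s**3/4)/4 + 3*s*sin(3*s**2/4 + s/4 - 4)/2 + sin(3*s**2/4 + s/4 - 4)/4 - exp(-s)*exp(s**3/4) = G'(s).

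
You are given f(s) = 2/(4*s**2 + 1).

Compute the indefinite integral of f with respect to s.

F(s) = atan(2*s) + C

An antiderivative F(s) passes only if d/ds[F] lands on f(s) exactly.
Check: d/ds[atan(2*s)] = 2/(4*s**2 + 1) = f(s).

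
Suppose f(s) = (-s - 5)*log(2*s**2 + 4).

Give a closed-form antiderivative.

Since d/ds undoes antidifferentiation here, F'(s) = f(s) is required of F(s).
Check: d/ds[s**2/2 + 10*s + (-s**2/2 - 5*s)*log(2*s**2 + 4) - log(s**2 + 2) - 10*sqrt(2)*atan(sqrt(2)*s/2)] = -s*log(s**2 + 2) - s*log(2) - 5*log(s**2 + 2) - 5*log(2), which equals f(s).

An antiderivative is F(s) = s**2/2 + 10*s + (-s**2/2 - 5*s)*log(2*s**2 + 4) - log(s**2 + 2) - 10*sqrt(2)*atan(sqrt(2)*s/2).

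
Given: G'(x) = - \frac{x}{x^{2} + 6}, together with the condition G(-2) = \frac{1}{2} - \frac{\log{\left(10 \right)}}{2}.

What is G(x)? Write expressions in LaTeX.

G(x) = \frac{1}{2} - \frac{\log{\left(x^{2} + 6 \right)}}{2}

The substitution u = x^{2} + 6 works: G'(x) is exactly (dG/du)*(du/dx) for that inner function.
A general antiderivative is - \frac{\log{\left(x^{2} + 6 \right)}}{2} + C.
The condition gives C = \frac{1}{2} - \frac{\log{\left(10 \right)}}{2} - (- \frac{\log{\left(10 \right)}}{2}) = \frac{1}{2}.
So G(x) = \frac{1}{2} - \frac{\log{\left(x^{2} + 6 \right)}}{2}.
Check: d/dx[\frac{1}{2} - \frac{\log{\left(x^{2} + 6 \right)}}{2}] = - \frac{x}{x^{2} + 6} = G'(x).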